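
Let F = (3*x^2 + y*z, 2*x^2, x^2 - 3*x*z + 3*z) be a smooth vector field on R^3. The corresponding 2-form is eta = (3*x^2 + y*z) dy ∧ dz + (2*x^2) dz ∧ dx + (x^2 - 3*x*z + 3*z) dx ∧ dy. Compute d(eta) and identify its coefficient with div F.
d(eta) = (3*x + 3) dx ∧ dy ∧ dz; div F = 3*x + 3

For a 2-form in R^3 of the form above, applying d gives a 3-form with coefficient ∂P/∂x + ∂Q/∂y + ∂R/∂z:
  ∂P/∂x = 6*x
  ∂Q/∂y = 0
  ∂R/∂z = 3 - 3*x
Sum = 3*x + 3, which is exactly div F.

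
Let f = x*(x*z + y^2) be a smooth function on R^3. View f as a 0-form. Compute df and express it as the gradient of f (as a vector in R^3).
df = (2*x*z + y^2) dx + (2*x*y) dy + (x^2) dz; grad f = (2*x*z + y^2, 2*x*y, x^2)

For a 0-form f, d f = (∂f/∂x) dx + (∂f/∂y) dy + (∂f/∂z) dz. The components of the vector representation are exactly the entries of grad f in Cartesian coordinates:
  ∂f/∂x = 2*x*z + y^2
  ∂f/∂y = 2*x*y
  ∂f/∂z = x^2.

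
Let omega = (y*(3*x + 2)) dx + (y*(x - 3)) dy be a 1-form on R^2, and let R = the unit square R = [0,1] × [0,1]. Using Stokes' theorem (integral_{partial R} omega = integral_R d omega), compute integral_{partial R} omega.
integral_(partial R) omega = -3

Stokes: integral_partial_R omega = integral_R d omega with d omega = (∂Q/∂x - ∂P/∂y) dx ∧ dy.
  ∂Q/∂x = y
  ∂P/∂y = 3*x + 2
  integrand = ∂Q/∂x - ∂P/∂y = -3*x + y - 2.
Integrating over R: integral_0^1 integral_0^1 (-3*x + y - 2) dx dy = -3.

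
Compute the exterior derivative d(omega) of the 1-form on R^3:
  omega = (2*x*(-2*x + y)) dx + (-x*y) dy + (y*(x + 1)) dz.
d(omega) = (-2*x - y) dx ∧ dy + (y) dx ∧ dz + (x + 1) dy ∧ dz

For a 1-form omega = sum_i f_i dx_i, the exterior derivative is
  d(omega) = sum_{i < j} (∂f_j/∂x_i - ∂f_i/∂x_j) dx_i ∧ dx_j.
  coefficient of dx ∧ dy: ∂f_2/∂x - ∂f_1/∂y = ∂(-x*y)/∂x - ∂(2*x*(-2*x + y))/∂y = -2*x - y
  coefficient of dx ∧ dz: ∂f_3/∂x - ∂f_1/∂z = ∂(y*(x + 1))/∂x - ∂(2*x*(-2*x + y))/∂z = y
  coefficient of dy ∧ dz: ∂f_3/∂y - ∂f_2/∂z = ∂(y*(x + 1))/∂y - ∂(-x*y)/∂z = x + 1
Assembling: d(omega) = (-2*x - y) dx ∧ dy + (y) dx ∧ dz + (x + 1) dy ∧ dz.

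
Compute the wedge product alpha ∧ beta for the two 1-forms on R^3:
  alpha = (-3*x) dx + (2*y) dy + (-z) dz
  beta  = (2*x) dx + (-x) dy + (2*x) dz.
alpha ∧ beta = (x*(3*x - 4*y)) dx ∧ dy + (2*x*(-3*x + z)) dx ∧ dz + (x*(4*y - z)) dy ∧ dz

Distribute the wedge, using dx_i ∧ dx_j = -dx_j ∧ dx_i and dx_i ∧ dx_i = 0. For each pair (i, j) with i < j, the coefficient of dx_i ∧ dx_j in alpha ∧ beta is (alpha_i * beta_j - alpha_j * beta_i). Collecting: alpha ∧ beta = (x*(3*x - 4*y)) dx ∧ dy + (2*x*(-3*x + z)) dx ∧ dz + (x*(4*y - z)) dy ∧ dz.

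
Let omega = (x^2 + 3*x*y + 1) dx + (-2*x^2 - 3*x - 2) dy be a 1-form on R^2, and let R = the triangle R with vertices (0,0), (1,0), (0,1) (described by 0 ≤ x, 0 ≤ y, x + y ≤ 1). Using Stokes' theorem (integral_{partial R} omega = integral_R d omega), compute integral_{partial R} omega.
integral_(partial R) omega = -8/3

Stokes: integral_partial_R omega = integral_R d omega with d omega = (∂Q/∂x - ∂P/∂y) dx ∧ dy.
  ∂Q/∂x = -4*x - 3
  ∂P/∂y = 3*x
  integrand = ∂Q/∂x - ∂P/∂y = -7*x - 3.
Integrating over R: integral_0^1 integral_0^{1-x} (-7*x - 3) dy dx = -8/3.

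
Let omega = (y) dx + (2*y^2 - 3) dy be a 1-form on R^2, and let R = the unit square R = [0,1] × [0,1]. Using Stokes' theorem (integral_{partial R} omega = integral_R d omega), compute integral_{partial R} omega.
integral_(partial R) omega = -1

Stokes: integral_partial_R omega = integral_R d omega with d omega = (∂Q/∂x - ∂P/∂y) dx ∧ dy.
  ∂Q/∂x = 0
  ∂P/∂y = 1
  integrand = ∂Q/∂x - ∂P/∂y = -1.
Integrating over R: integral_0^1 integral_0^1 (-1) dx dy = -1.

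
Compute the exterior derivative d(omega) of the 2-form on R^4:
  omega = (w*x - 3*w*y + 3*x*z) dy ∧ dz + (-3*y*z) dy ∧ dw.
d(omega) = (w + 3*z) dx ∧ dy ∧ dz + (x) dy ∧ dz ∧ dw

For a 2-form omega = sum_{i<j} g_{ij} dx_i ∧ dx_j, the exterior derivative is
  d(omega) = sum_{i<j} d(g_{ij}) ∧ dx_i ∧ dx_j = sum_{i<j, k} (∂g_{ij}/∂x_k) dx_k ∧ dx_i ∧ dx_j.
Expand each term, using dx_k ∧ dx_i ∧ dx_j = sgn(permutation) dx_{(a)} ∧ dx_{(b)} ∧ dx_{(c)} with (a < b < c) sorted:
  d(w*x - 3*w*y + 3*x*z) includes (∂/∂x)(w*x - 3*w*y + 3*x*z) dx = (w + 3*z) dx, which multiplied by dy ∧ dz gives (w + 3*z) dx ∧ dy ∧ dz
  d(w*x - 3*w*y + 3*x*z) includes (∂/∂w)(w*x - 3*w*y + 3*x*z) dw = (x - 3*y) dw, which multiplied by dy ∧ dz gives (x - 3*y) dy ∧ dz ∧ dw
  d(-3*y*z) includes (∂/∂z)(-3*y*z) dz = (-3*y) dz, which multiplied by dy ∧ dw gives (3*y) dy ∧ dz ∧ dw
Collecting like 3-forms: d(omega) = (w + 3*z) dx ∧ dy ∧ dz + (x) dy ∧ dz ∧ dw.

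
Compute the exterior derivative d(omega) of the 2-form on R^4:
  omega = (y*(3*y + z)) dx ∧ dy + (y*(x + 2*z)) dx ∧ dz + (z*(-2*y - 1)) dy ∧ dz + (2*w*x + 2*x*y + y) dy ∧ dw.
d(omega) = (-x + y - 2*z) dx ∧ dy ∧ dz + (2*w + 2*y) dx ∧ dy ∧ dw

For a 2-form omega = sum_{i<j} g_{ij} dx_i ∧ dx_j, the exterior derivative is
  d(omega) = sum_{i<j} d(g_{ij}) ∧ dx_i ∧ dx_j = sum_{i<j, k} (∂g_{ij}/∂x_k) dx_k ∧ dx_i ∧ dx_j.
Expand each term, using dx_k ∧ dx_i ∧ dx_j = sgn(permutation) dx_{(a)} ∧ dx_{(b)} ∧ dx_{(c)} with (a < b < c) sorted:
  d(y*(3*y + z)) includes (∂/∂z)(y*(3*y + z)) dz = (y) dz, which multiplied by dx ∧ dy gives (y) dx ∧ dy ∧ dz
  d(y*(x + 2*z)) includes (∂/∂y)(y*(x + 2*z)) dy = (x + 2*z) dy, which multiplied by dx ∧ dz gives (-x - 2*z) dx ∧ dy ∧ dz
  d(2*w*x + 2*x*y + y) includes (∂/∂x)(2*w*x + 2*x*y + y) dx = (2*w + 2*y) dx, which multiplied by dy ∧ dw gives (2*w + 2*y) dx ∧ dy ∧ dw
Collecting like 3-forms: d(omega) = (-x + y - 2*z) dx ∧ dy ∧ dz + (2*w + 2*y) dx ∧ dy ∧ dw.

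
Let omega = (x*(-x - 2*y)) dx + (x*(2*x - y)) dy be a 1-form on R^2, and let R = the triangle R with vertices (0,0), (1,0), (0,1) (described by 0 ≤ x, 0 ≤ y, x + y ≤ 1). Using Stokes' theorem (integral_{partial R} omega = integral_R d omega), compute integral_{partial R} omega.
integral_(partial R) omega = 5/6

Stokes: integral_partial_R omega = integral_R d omega with d omega = (∂Q/∂x - ∂P/∂y) dx ∧ dy.
  ∂Q/∂x = 4*x - y
  ∂P/∂y = -2*x
  integrand = ∂Q/∂x - ∂P/∂y = 6*x - y.
Integrating over R: integral_0^1 integral_0^{1-x} (6*x - y) dy dx = 5/6.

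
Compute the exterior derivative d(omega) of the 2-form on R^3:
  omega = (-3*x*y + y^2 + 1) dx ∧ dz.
d(omega) = (3*x - 2*y) dx ∧ dy ∧ dz

For a 2-form omega = sum_{i<j} g_{ij} dx_i ∧ dx_j, the exterior derivative is
  d(omega) = sum_{i<j} d(g_{ij}) ∧ dx_i ∧ dx_j = sum_{i<j, k} (∂g_{ij}/∂x_k) dx_k ∧ dx_i ∧ dx_j.
Expand each term, using dx_k ∧ dx_i ∧ dx_j = sgn(permutation) dx_{(a)} ∧ dx_{(b)} ∧ dx_{(c)} with (a < b < c) sorted:
  d(-3*x*y + y^2 + 1) includes (∂/∂y)(-3*x*y + y^2 + 1) dy = (-3*x + 2*y) dy, which multiplied by dx ∧ dz gives (3*x - 2*y) dx ∧ dy ∧ dz
Collecting like 3-forms: d(omega) = (3*x - 2*y) dx ∧ dy ∧ dz.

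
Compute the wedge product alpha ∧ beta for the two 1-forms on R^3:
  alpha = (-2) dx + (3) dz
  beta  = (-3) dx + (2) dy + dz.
alpha ∧ beta = (-4) dx ∧ dy + (7) dx ∧ dz + (-6) dy ∧ dz

Distribute the wedge, using dx_i ∧ dx_j = -dx_j ∧ dx_i and dx_i ∧ dx_i = 0. For each pair (i, j) with i < j, the coefficient of dx_i ∧ dx_j in alpha ∧ beta is (alpha_i * beta_j - alpha_j * beta_i). Collecting: alpha ∧ beta = (-4) dx ∧ dy + (7) dx ∧ dz + (-6) dy ∧ dz.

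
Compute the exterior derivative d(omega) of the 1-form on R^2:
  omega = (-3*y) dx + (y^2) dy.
d(omega) = (3) dx ∧ dy

For a 1-form omega = sum_i f_i dx_i, the exterior derivative is
  d(omega) = sum_{i < j} (∂f_j/∂x_i - ∂f_i/∂x_j) dx_i ∧ dx_j.
  coefficient of dx ∧ dy: ∂f_2/∂x - ∂f_1/∂y = ∂(y^2)/∂x - ∂(-3*y)/∂y = 3
Assembling: d(omega) = (3) dx ∧ dy.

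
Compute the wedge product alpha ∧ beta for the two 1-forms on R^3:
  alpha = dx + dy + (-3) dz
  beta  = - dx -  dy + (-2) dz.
alpha ∧ beta = (-5) dx ∧ dz + (-5) dy ∧ dz

Distribute the wedge, using dx_i ∧ dx_j = -dx_j ∧ dx_i and dx_i ∧ dx_i = 0. For each pair (i, j) with i < j, the coefficient of dx_i ∧ dx_j in alpha ∧ beta is (alpha_i * beta_j - alpha_j * beta_i). Collecting: alpha ∧ beta = (-5) dx ∧ dz + (-5) dy ∧ dz.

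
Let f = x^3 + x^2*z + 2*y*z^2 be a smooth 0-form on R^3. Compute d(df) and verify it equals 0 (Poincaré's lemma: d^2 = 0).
d(df) = 0

Step 1: df = sum_i (∂f/∂x_i) dx_i = (x*(3*x + 2*z)) dx + (2*z^2) dy + (x^2 + 4*y*z) dz.
Step 2: Apply d again. Using the 1-form formula, the coefficient of dx ∧ dy in d(df) is ∂^2 f/∂x ∂y - ∂^2 f/∂y ∂x = (0) - (0) = 0 (equality of mixed partials for smooth f).
Similarly for dx ∧ dz and dy ∧ dz — all coefficients vanish. So d(df) = 0.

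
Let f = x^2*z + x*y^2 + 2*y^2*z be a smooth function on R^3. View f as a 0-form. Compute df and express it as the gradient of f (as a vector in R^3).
df = (2*x*z + y^2) dx + (2*y*(x + 2*z)) dy + (x^2 + 2*y^2) dz; grad f = (2*x*z + y^2, 2*y*(x + 2*z), x^2 + 2*y^2)

For a 0-form f, d f = (∂f/∂x) dx + (∂f/∂y) dy + (∂f/∂z) dz. The components of the vector representation are exactly the entries of grad f in Cartesian coordinates:
  ∂f/∂x = 2*x*z + y^2
  ∂f/∂y = 2*y*(x + 2*z)
  ∂f/∂z = x^2 + 2*y^2.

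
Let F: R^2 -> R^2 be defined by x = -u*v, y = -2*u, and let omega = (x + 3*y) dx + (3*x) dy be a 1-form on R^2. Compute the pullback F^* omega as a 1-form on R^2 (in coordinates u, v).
F^* omega = (u*v*(v + 12)) du + (u^2*(v + 6)) dv

Using F^*(f dg) = (f ∘ F) d(g ∘ F), substitute each coordinate x_i by F_i(u, v) in f_i, and replace dx_i by d F_i = (∂F_i/∂u) du + (∂F_i/∂v) dv.
  For the x component: f_1(F) = u*(-v - 6); d F_1 = (-v) du + (-u) dv
  For the y component: f_2(F) = -3*u*v; d F_2 = (-2) du + (0) dv
Combining and collecting du, dv coefficients:
  coeff of du: u*v*(v + 12)
  coeff of dv: u^2*(v + 6)
F^* omega = (u*v*(v + 12)) du + (u^2*(v + 6)) dv.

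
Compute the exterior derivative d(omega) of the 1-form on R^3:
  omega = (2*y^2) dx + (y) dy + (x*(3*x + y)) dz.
d(omega) = (-4*y) dx ∧ dy + (6*x + y) dx ∧ dz + (x) dy ∧ dz

For a 1-form omega = sum_i f_i dx_i, the exterior derivative is
  d(omega) = sum_{i < j} (∂f_j/∂x_i - ∂f_i/∂x_j) dx_i ∧ dx_j.
  coefficient of dx ∧ dy: ∂f_2/∂x - ∂f_1/∂y = ∂(y)/∂x - ∂(2*y^2)/∂y = -4*y
  coefficient of dx ∧ dz: ∂f_3/∂x - ∂f_1/∂z = ∂(x*(3*x + y))/∂x - ∂(2*y^2)/∂z = 6*x + y
  coefficient of dy ∧ dz: ∂f_3/∂y - ∂f_2/∂z = ∂(x*(3*x + y))/∂y - ∂(y)/∂z = x
Assembling: d(omega) = (-4*y) dx ∧ dy + (6*x + y) dx ∧ dz + (x) dy ∧ dz.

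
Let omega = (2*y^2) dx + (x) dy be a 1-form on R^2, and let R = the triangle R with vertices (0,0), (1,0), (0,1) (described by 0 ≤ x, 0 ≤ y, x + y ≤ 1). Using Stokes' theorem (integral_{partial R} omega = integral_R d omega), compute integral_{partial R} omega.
integral_(partial R) omega = -1/6

Stokes: integral_partial_R omega = integral_R d omega with d omega = (∂Q/∂x - ∂P/∂y) dx ∧ dy.
  ∂Q/∂x = 1
  ∂P/∂y = 4*y
  integrand = ∂Q/∂x - ∂P/∂y = 1 - 4*y.
Integrating over R: integral_0^1 integral_0^{1-x} (1 - 4*y) dy dx = -1/6.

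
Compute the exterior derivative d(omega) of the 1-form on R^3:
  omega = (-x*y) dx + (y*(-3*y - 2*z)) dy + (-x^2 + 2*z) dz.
d(omega) = (x) dx ∧ dy + (-2*x) dx ∧ dz + (2*y) dy ∧ dz

For a 1-form omega = sum_i f_i dx_i, the exterior derivative is
  d(omega) = sum_{i < j} (∂f_j/∂x_i - ∂f_i/∂x_j) dx_i ∧ dx_j.
  coefficient of dx ∧ dy: ∂f_2/∂x - ∂f_1/∂y = ∂(y*(-3*y - 2*z))/∂x - ∂(-x*y)/∂y = x
  coefficient of dx ∧ dz: ∂f_3/∂x - ∂f_1/∂z = ∂(-x^2 + 2*z)/∂x - ∂(-x*y)/∂z = -2*x
  coefficient of dy ∧ dz: ∂f_3/∂y - ∂f_2/∂z = ∂(-x^2 + 2*z)/∂y - ∂(y*(-3*y - 2*z))/∂z = 2*y
Assembling: d(omega) = (x) dx ∧ dy + (-2*x) dx ∧ dz + (2*y) dy ∧ dz.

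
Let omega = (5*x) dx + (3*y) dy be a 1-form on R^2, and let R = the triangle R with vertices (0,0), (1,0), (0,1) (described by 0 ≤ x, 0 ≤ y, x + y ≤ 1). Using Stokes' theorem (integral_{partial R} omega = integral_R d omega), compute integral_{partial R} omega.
integral_(partial R) omega = 0

Stokes: integral_partial_R omega = integral_R d omega with d omega = (∂Q/∂x - ∂P/∂y) dx ∧ dy.
  ∂Q/∂x = 0
  ∂P/∂y = 0
  integrand = ∂Q/∂x - ∂P/∂y = 0.
Integrating over R: integral_0^1 integral_0^{1-x} (0) dy dx = 0.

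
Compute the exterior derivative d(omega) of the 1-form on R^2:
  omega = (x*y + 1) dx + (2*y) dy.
d(omega) = (-x) dx ∧ dy

For a 1-form omega = sum_i f_i dx_i, the exterior derivative is
  d(omega) = sum_{i < j} (∂f_j/∂x_i - ∂f_i/∂x_j) dx_i ∧ dx_j.
  coefficient of dx ∧ dy: ∂f_2/∂x - ∂f_1/∂y = ∂(2*y)/∂x - ∂(x*y + 1)/∂y = -x
Assembling: d(omega) = (-x) dx ∧ dy.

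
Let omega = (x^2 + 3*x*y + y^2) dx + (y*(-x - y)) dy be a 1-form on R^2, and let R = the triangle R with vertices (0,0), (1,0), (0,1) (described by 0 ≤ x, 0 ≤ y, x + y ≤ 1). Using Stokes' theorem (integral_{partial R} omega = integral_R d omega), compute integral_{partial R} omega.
integral_(partial R) omega = -1

Stokes: integral_partial_R omega = integral_R d omega with d omega = (∂Q/∂x - ∂P/∂y) dx ∧ dy.
  ∂Q/∂x = -y
  ∂P/∂y = 3*x + 2*y
  integrand = ∂Q/∂x - ∂P/∂y = -3*x - 3*y.
Integrating over R: integral_0^1 integral_0^{1-x} (-3*x - 3*y) dy dx = -1.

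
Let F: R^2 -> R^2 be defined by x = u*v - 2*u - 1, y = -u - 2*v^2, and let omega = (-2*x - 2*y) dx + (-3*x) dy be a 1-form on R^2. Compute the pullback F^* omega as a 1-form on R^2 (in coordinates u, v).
F^* omega = (-2*u*v^2 + 13*u*v - 18*u + 4*v^3 - 8*v^2 + 2*v - 7) du + (-2*u^2*v + 6*u^2 + 16*u*v^2 - 24*u*v + 2*u - 12*v) dv

Using F^*(f dg) = (f ∘ F) d(g ∘ F), substitute each coordinate x_i by F_i(u, v) in f_i, and replace dx_i by d F_i = (∂F_i/∂u) du + (∂F_i/∂v) dv.
  For the x component: f_1(F) = -2*u*v + 6*u + 4*v^2 + 2; d F_1 = (v - 2) du + (u) dv
  For the y component: f_2(F) = -3*u*v + 6*u + 3; d F_2 = (-1) du + (-4*v) dv
Combining and collecting du, dv coefficients:
  coeff of du: -2*u*v^2 + 13*u*v - 18*u + 4*v^3 - 8*v^2 + 2*v - 7
  coeff of dv: -2*u^2*v + 6*u^2 + 16*u*v^2 - 24*u*v + 2*u - 12*v
F^* omega = (-2*u*v^2 + 13*u*v - 18*u + 4*v^3 - 8*v^2 + 2*v - 7) du + (-2*u^2*v + 6*u^2 + 16*u*v^2 - 24*u*v + 2*u - 12*v) dv.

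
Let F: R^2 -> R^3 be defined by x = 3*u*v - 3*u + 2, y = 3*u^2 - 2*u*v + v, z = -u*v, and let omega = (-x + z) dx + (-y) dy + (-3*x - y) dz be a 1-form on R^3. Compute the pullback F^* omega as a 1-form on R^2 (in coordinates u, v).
F^* omega = (-18*u^3 + 21*u^2*v - 9*u*v^2 + 6*u*v - 9*u + 3*v^2 + 6) du + (9*u^3 - 9*u^2*v - 3*u^2 + 5*u*v - v) dv

Using F^*(f dg) = (f ∘ F) d(g ∘ F), substitute each coordinate x_i by F_i(u, v) in f_i, and replace dx_i by d F_i = (∂F_i/∂u) du + (∂F_i/∂v) dv.
  For the x component: f_1(F) = -4*u*v + 3*u - 2; d F_1 = (3*v - 3) du + (3*u) dv
  For the y component: f_2(F) = -3*u^2 + 2*u*v - v; d F_2 = (6*u - 2*v) du + (1 - 2*u) dv
  For the z component: f_3(F) = -3*u^2 - 7*u*v + 9*u - v - 6; d F_3 = (-v) du + (-u) dv
Combining and collecting du, dv coefficients:
  coeff of du: -18*u^3 + 21*u^2*v - 9*u*v^2 + 6*u*v - 9*u + 3*v^2 + 6
  coeff of dv: 9*u^3 - 9*u^2*v - 3*u^2 + 5*u*v - v
F^* omega = (-18*u^3 + 21*u^2*v - 9*u*v^2 + 6*u*v - 9*u + 3*v^2 + 6) du + (9*u^3 - 9*u^2*v - 3*u^2 + 5*u*v - v) dv.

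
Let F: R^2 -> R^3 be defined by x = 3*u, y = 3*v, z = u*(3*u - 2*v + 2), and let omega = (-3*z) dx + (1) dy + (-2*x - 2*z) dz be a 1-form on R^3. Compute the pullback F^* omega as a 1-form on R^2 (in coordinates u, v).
F^* omega = (u*(-36*u^2 + 36*u*v - 99*u - 8*v^2 + 46*v - 38)) du + (12*u^3 - 8*u^2*v + 20*u^2 + 3) dv

Using F^*(f dg) = (f ∘ F) d(g ∘ F), substitute each coordinate x_i by F_i(u, v) in f_i, and replace dx_i by d F_i = (∂F_i/∂u) du + (∂F_i/∂v) dv.
  For the x component: f_1(F) = 3*u*(-3*u + 2*v - 2); d F_1 = (3) du + (0) dv
  For the y component: f_2(F) = 1; d F_2 = (0) du + (3) dv
  For the z component: f_3(F) = 2*u*(-3*u + 2*v - 5); d F_3 = (6*u - 2*v + 2) du + (-2*u) dv
Combining and collecting du, dv coefficients:
  coeff of du: u*(-36*u^2 + 36*u*v - 99*u - 8*v^2 + 46*v - 38)
  coeff of dv: 12*u^3 - 8*u^2*v + 20*u^2 + 3
F^* omega = (u*(-36*u^2 + 36*u*v - 99*u - 8*v^2 + 46*v - 38)) du + (12*u^3 - 8*u^2*v + 20*u^2 + 3) dv.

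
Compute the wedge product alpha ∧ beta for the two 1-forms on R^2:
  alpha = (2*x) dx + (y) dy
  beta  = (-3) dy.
alpha ∧ beta = (-6*x) dx ∧ dy

Distribute the wedge, using dx_i ∧ dx_j = -dx_j ∧ dx_i and dx_i ∧ dx_i = 0. For each pair (i, j) with i < j, the coefficient of dx_i ∧ dx_j in alpha ∧ beta is (alpha_i * beta_j - alpha_j * beta_i). Collecting: alpha ∧ beta = (-6*x) dx ∧ dy.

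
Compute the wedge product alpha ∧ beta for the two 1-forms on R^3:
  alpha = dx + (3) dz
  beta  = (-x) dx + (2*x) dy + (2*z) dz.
alpha ∧ beta = (2*x) dx ∧ dy + (3*x + 2*z) dx ∧ dz + (-6*x) dy ∧ dz

Distribute the wedge, using dx_i ∧ dx_j = -dx_j ∧ dx_i and dx_i ∧ dx_i = 0. For each pair (i, j) with i < j, the coefficient of dx_i ∧ dx_j in alpha ∧ beta is (alpha_i * beta_j - alpha_j * beta_i). Collecting: alpha ∧ beta = (2*x) dx ∧ dy + (3*x + 2*z) dx ∧ dz + (-6*x) dy ∧ dz.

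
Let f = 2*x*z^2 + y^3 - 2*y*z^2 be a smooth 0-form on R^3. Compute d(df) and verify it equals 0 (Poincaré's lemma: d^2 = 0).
d(df) = 0

Step 1: df = sum_i (∂f/∂x_i) dx_i = (2*z^2) dx + (3*y^2 - 2*z^2) dy + (4*z*(x - y)) dz.
Step 2: Apply d again. Using the 1-form formula, the coefficient of dx ∧ dy in d(df) is ∂^2 f/∂x ∂y - ∂^2 f/∂y ∂x = (0) - (0) = 0 (equality of mixed partials for smooth f).
Similarly for dx ∧ dz and dy ∧ dz — all coefficients vanish. So d(df) = 0.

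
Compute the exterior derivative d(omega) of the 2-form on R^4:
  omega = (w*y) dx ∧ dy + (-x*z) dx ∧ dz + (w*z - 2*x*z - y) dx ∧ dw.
d(omega) = (y + 1) dx ∧ dy ∧ dw + (-w + 2*x) dx ∧ dz ∧ dw

For a 2-form omega = sum_{i<j} g_{ij} dx_i ∧ dx_j, the exterior derivative is
  d(omega) = sum_{i<j} d(g_{ij}) ∧ dx_i ∧ dx_j = sum_{i<j, k} (∂g_{ij}/∂x_k) dx_k ∧ dx_i ∧ dx_j.
Expand each term, using dx_k ∧ dx_i ∧ dx_j = sgn(permutation) dx_{(a)} ∧ dx_{(b)} ∧ dx_{(c)} with (a < b < c) sorted:
  d(w*y) includes (∂/∂w)(w*y) dw = (y) dw, which multiplied by dx ∧ dy gives (y) dx ∧ dy ∧ dw
  d(w*z - 2*x*z - y) includes (∂/∂y)(w*z - 2*x*z - y) dy = (-1) dy, which multiplied by dx ∧ dw gives (1) dx ∧ dy ∧ dw
  d(w*z - 2*x*z - y) includes (∂/∂z)(w*z - 2*x*z - y) dz = (w - 2*x) dz, which multiplied by dx ∧ dw gives (-w + 2*x) dx ∧ dz ∧ dw
Collecting like 3-forms: d(omega) = (y + 1) dx ∧ dy ∧ dw + (-w + 2*x) dx ∧ dz ∧ dw.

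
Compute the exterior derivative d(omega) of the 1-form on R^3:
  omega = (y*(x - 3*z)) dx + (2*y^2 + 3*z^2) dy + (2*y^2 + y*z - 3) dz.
d(omega) = (-x + 3*z) dx ∧ dy + (3*y) dx ∧ dz + (4*y - 5*z) dy ∧ dz

For a 1-form omega = sum_i f_i dx_i, the exterior derivative is
  d(omega) = sum_{i < j} (∂f_j/∂x_i - ∂f_i/∂x_j) dx_i ∧ dx_j.
  coefficient of dx ∧ dy: ∂f_2/∂x - ∂f_1/∂y = ∂(2*y^2 + 3*z^2)/∂x - ∂(y*(x - 3*z))/∂y = -x + 3*z
  coefficient of dx ∧ dz: ∂f_3/∂x - ∂f_1/∂z = ∂(2*y^2 + y*z - 3)/∂x - ∂(y*(x - 3*z))/∂z = 3*y
  coefficient of dy ∧ dz: ∂f_3/∂y - ∂f_2/∂z = ∂(2*y^2 + y*z - 3)/∂y - ∂(2*y^2 + 3*z^2)/∂z = 4*y - 5*z
Assembling: d(omega) = (-x + 3*z) dx ∧ dy + (3*y) dx ∧ dz + (4*y - 5*z) dy ∧ dz.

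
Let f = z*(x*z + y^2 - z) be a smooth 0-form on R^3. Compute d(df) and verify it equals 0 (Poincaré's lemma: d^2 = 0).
d(df) = 0

Step 1: df = sum_i (∂f/∂x_i) dx_i = (z^2) dx + (2*y*z) dy + (2*x*z + y^2 - 2*z) dz.
Step 2: Apply d again. Using the 1-form formula, the coefficient of dx ∧ dy in d(df) is ∂^2 f/∂x ∂y - ∂^2 f/∂y ∂x = (0) - (0) = 0 (equality of mixed partials for smooth f).
Similarly for dx ∧ dz and dy ∧ dz — all coefficients vanish. So d(df) = 0.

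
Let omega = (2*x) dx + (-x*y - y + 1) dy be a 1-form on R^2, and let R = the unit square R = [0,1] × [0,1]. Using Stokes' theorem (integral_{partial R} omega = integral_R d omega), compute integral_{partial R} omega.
integral_(partial R) omega = -1/2

Stokes: integral_partial_R omega = integral_R d omega with d omega = (∂Q/∂x - ∂P/∂y) dx ∧ dy.
  ∂Q/∂x = -y
  ∂P/∂y = 0
  integrand = ∂Q/∂x - ∂P/∂y = -y.
Integrating over R: integral_0^1 integral_0^1 (-y) dx dy = -1/2.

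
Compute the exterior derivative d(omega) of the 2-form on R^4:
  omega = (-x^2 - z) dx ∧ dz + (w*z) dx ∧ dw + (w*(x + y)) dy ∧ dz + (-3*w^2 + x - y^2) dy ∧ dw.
d(omega) = (-w) dx ∧ dz ∧ dw + (w) dx ∧ dy ∧ dz + (x + y) dy ∧ dz ∧ dw + (1) dx ∧ dy ∧ dw

For a 2-form omega = sum_{i<j} g_{ij} dx_i ∧ dx_j, the exterior derivative is
  d(omega) = sum_{i<j} d(g_{ij}) ∧ dx_i ∧ dx_j = sum_{i<j, k} (∂g_{ij}/∂x_k) dx_k ∧ dx_i ∧ dx_j.
Expand each term, using dx_k ∧ dx_i ∧ dx_j = sgn(permutation) dx_{(a)} ∧ dx_{(b)} ∧ dx_{(c)} with (a < b < c) sorted:
  d(w*z) includes (∂/∂z)(w*z) dz = (w) dz, which multiplied by dx ∧ dw gives (-w) dx ∧ dz ∧ dw
  d(w*(x + y)) includes (∂/∂x)(w*(x + y)) dx = (w) dx, which multiplied by dy ∧ dz gives (w) dx ∧ dy ∧ dz
  d(w*(x + y)) includes (∂/∂w)(w*(x + y)) dw = (x + y) dw, which multiplied by dy ∧ dz gives (x + y) dy ∧ dz ∧ dw
  d(-3*w^2 + x - y^2) includes (∂/∂x)(-3*w^2 + x - y^2) dx = (1) dx, which multiplied by dy ∧ dw gives (1) dx ∧ dy ∧ dw
Collecting like 3-forms: d(omega) = (-w) dx ∧ dz ∧ dw + (w) dx ∧ dy ∧ dz + (x + y) dy ∧ dz ∧ dw + (1) dx ∧ dy ∧ dw.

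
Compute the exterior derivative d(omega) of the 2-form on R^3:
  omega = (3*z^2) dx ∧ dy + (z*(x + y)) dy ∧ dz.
d(omega) = (7*z) dx ∧ dy ∧ dz

For a 2-form omega = sum_{i<j} g_{ij} dx_i ∧ dx_j, the exterior derivative is
  d(omega) = sum_{i<j} d(g_{ij}) ∧ dx_i ∧ dx_j = sum_{i<j, k} (∂g_{ij}/∂x_k) dx_k ∧ dx_i ∧ dx_j.
Expand each term, using dx_k ∧ dx_i ∧ dx_j = sgn(permutation) dx_{(a)} ∧ dx_{(b)} ∧ dx_{(c)} with (a < b < c) sorted:
  d(3*z^2) includes (∂/∂z)(3*z^2) dz = (6*z) dz, which multiplied by dx ∧ dy gives (6*z) dx ∧ dy ∧ dz
  d(z*(x + y)) includes (∂/∂x)(z*(x + y)) dx = (z) dx, which multiplied by dy ∧ dz gives (z) dx ∧ dy ∧ dz
Collecting like 3-forms: d(omega) = (7*z) dx ∧ dy ∧ dz.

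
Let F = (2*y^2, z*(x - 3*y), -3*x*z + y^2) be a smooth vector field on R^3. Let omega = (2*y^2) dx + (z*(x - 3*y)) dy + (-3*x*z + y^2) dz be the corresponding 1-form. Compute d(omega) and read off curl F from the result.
d(omega) = (-x + 5*y) dy ∧ dz + (3*z) dz ∧ dx + (-4*y + z) dx ∧ dy; curl F = (-x + 5*y, 3*z, -4*y + z)

d omega = sum_{i<j} (∂f_j/∂x_i - ∂f_i/∂x_j) dx_i ∧ dx_j. Under the identification (dy ∧ dz, dz ∧ dx, dx ∧ dy) ↔ (e_x, e_y, e_z), the coefficients are exactly the components of curl F. Compute:
  ∂R/∂y - ∂Q/∂z = (2*y) - (x - 3*y) = -x + 5*y
  ∂P/∂z - ∂R/∂x = (0) - (-3*z) = 3*z
  ∂Q/∂x - ∂P/∂y = (z) - (4*y) = -4*y + z.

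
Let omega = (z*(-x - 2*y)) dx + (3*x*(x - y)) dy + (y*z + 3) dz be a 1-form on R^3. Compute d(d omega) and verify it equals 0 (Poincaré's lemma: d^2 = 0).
d(d omega) = 0

Step 1: d omega = sum_{i<j} (∂f_j/∂x_i - ∂f_i/∂x_j) dx_i ∧ dx_j:
  coeff of dx ∧ dy: 6*x - 3*y + 2*z
  coeff of dx ∧ dz: x + 2*y
  coeff of dy ∧ dz: z
Step 2: Apply d again to each 2-form coefficient. The only possible 3-form in R^3 is dx ∧ dy ∧ dz, with coefficient
  ∂(coeff of dy∧dz)/∂x - ∂(coeff of dx∧dz)/∂y + ∂(coeff of dx∧dy)/∂z
  = ∂/∂x (z) - ∂/∂y (x + 2*y) + ∂/∂z (6*x - 3*y + 2*z).
Each of these terms simplifies to sums of mixed partials that cancel in pairs. The result is 0 (by equality of mixed partials for smooth functions — Schwarz / Clairaut).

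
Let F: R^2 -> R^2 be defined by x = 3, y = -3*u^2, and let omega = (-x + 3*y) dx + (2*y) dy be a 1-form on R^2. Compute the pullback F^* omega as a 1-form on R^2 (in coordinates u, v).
F^* omega = (36*u^3) du

Using F^*(f dg) = (f ∘ F) d(g ∘ F), substitute each coordinate x_i by F_i(u, v) in f_i, and replace dx_i by d F_i = (∂F_i/∂u) du + (∂F_i/∂v) dv.
  For the x component: f_1(F) = -9*u^2 - 3; d F_1 = (0) du + (0) dv
  For the y component: f_2(F) = -6*u^2; d F_2 = (-6*u) du + (0) dv
Combining and collecting du, dv coefficients:
  coeff of du: 36*u^3
  coeff of dv: 0
F^* omega = (36*u^3) du.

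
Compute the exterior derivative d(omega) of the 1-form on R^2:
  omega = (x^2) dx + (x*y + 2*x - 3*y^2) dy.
d(omega) = (y + 2) dx ∧ dy

For a 1-form omega = sum_i f_i dx_i, the exterior derivative is
  d(omega) = sum_{i < j} (∂f_j/∂x_i - ∂f_i/∂x_j) dx_i ∧ dx_j.
  coefficient of dx ∧ dy: ∂f_2/∂x - ∂f_1/∂y = ∂(x*y + 2*x - 3*y^2)/∂x - ∂(x^2)/∂y = y + 2
Assembling: d(omega) = (y + 2) dx ∧ dy.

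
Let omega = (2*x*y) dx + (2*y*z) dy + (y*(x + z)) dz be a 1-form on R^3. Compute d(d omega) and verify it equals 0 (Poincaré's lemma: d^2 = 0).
d(d omega) = 0

Step 1: d omega = sum_{i<j} (∂f_j/∂x_i - ∂f_i/∂x_j) dx_i ∧ dx_j:
  coeff of dx ∧ dy: -2*x
  coeff of dx ∧ dz: y
  coeff of dy ∧ dz: x - 2*y + z
Step 2: Apply d again to each 2-form coefficient. The only possible 3-form in R^3 is dx ∧ dy ∧ dz, with coefficient
  ∂(coeff of dy∧dz)/∂x - ∂(coeff of dx∧dz)/∂y + ∂(coeff of dx∧dy)/∂z
  = ∂/∂x (x - 2*y + z) - ∂/∂y (y) + ∂/∂z (-2*x).
Each of these terms simplifies to sums of mixed partials that cancel in pairs. The result is 0 (by equality of mixed partials for smooth functions — Schwarz / Clairaut).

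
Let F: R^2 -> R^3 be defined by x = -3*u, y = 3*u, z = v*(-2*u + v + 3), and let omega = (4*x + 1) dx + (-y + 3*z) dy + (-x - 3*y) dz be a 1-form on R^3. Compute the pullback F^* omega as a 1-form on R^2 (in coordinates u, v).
F^* omega = (-6*u*v + 27*u + 9*v^2 + 27*v - 3) du + (6*u*(2*u - 2*v - 3)) dv

Using F^*(f dg) = (f ∘ F) d(g ∘ F), substitute each coordinate x_i by F_i(u, v) in f_i, and replace dx_i by d F_i = (∂F_i/∂u) du + (∂F_i/∂v) dv.
  For the x component: f_1(F) = 1 - 12*u; d F_1 = (-3) du + (0) dv
  For the y component: f_2(F) = -6*u*v - 3*u + 3*v^2 + 9*v; d F_2 = (3) du + (0) dv
  For the z component: f_3(F) = -6*u; d F_3 = (-2*v) du + (-2*u + 2*v + 3) dv
Combining and collecting du, dv coefficients:
  coeff of du: -6*u*v + 27*u + 9*v^2 + 27*v - 3
  coeff of dv: 6*u*(2*u - 2*v - 3)
F^* omega = (-6*u*v + 27*u + 9*v^2 + 27*v - 3) du + (6*u*(2*u - 2*v - 3)) dv.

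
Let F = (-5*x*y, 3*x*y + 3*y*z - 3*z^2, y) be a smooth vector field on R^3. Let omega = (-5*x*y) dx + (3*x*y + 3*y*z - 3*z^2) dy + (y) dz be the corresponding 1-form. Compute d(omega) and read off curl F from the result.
d(omega) = (-3*y + 6*z + 1) dy ∧ dz + (0) dz ∧ dx + (5*x + 3*y) dx ∧ dy; curl F = (-3*y + 6*z + 1, 0, 5*x + 3*y)

d omega = sum_{i<j} (∂f_j/∂x_i - ∂f_i/∂x_j) dx_i ∧ dx_j. Under the identification (dy ∧ dz, dz ∧ dx, dx ∧ dy) ↔ (e_x, e_y, e_z), the coefficients are exactly the components of curl F. Compute:
  ∂R/∂y - ∂Q/∂z = (1) - (3*y - 6*z) = -3*y + 6*z + 1
  ∂P/∂z - ∂R/∂x = (0) - (0) = 0
  ∂Q/∂x - ∂P/∂y = (3*y) - (-5*x) = 5*x + 3*y.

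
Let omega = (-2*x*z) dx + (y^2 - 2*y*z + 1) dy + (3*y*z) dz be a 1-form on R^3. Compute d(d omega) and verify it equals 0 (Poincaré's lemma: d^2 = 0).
d(d omega) = 0

Step 1: d omega = sum_{i<j} (∂f_j/∂x_i - ∂f_i/∂x_j) dx_i ∧ dx_j:
  coeff of dx ∧ dy: 0
  coeff of dx ∧ dz: 2*x
  coeff of dy ∧ dz: 2*y + 3*z
Step 2: Apply d again to each 2-form coefficient. The only possible 3-form in R^3 is dx ∧ dy ∧ dz, with coefficient
  ∂(coeff of dy∧dz)/∂x - ∂(coeff of dx∧dz)/∂y + ∂(coeff of dx∧dy)/∂z
  = ∂/∂x (2*y + 3*z) - ∂/∂y (2*x) + ∂/∂z (0).
Each of these terms simplifies to sums of mixed partials that cancel in pairs. The result is 0 (by equality of mixed partials for smooth functions — Schwarz / Clairaut).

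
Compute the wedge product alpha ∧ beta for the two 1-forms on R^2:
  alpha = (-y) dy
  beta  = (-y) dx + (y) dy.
alpha ∧ beta = (-y^2) dx ∧ dy

Distribute the wedge, using dx_i ∧ dx_j = -dx_j ∧ dx_i and dx_i ∧ dx_i = 0. For each pair (i, j) with i < j, the coefficient of dx_i ∧ dx_j in alpha ∧ beta is (alpha_i * beta_j - alpha_j * beta_i). Collecting: alpha ∧ beta = (-y^2) dx ∧ dy.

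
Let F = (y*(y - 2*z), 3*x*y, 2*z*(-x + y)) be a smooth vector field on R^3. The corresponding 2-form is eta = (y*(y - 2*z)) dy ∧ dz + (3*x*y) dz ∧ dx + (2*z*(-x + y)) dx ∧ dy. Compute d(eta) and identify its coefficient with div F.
d(eta) = (x + 2*y) dx ∧ dy ∧ dz; div F = x + 2*y

For a 2-form in R^3 of the form above, applying d gives a 3-form with coefficient ∂P/∂x + ∂Q/∂y + ∂R/∂z:
  ∂P/∂x = 0
  ∂Q/∂y = 3*x
  ∂R/∂z = -2*x + 2*y
Sum = x + 2*y, which is exactly div F.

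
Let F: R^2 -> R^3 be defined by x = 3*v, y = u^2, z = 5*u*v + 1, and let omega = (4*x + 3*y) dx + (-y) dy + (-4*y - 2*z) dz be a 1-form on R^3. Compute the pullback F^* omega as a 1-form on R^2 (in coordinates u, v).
F^* omega = (-2*u^3 - 20*u^2*v - 50*u*v^2 - 10*v) du + (-20*u^3 - 50*u^2*v + 9*u^2 - 10*u + 36*v) dv

Using F^*(f dg) = (f ∘ F) d(g ∘ F), substitute each coordinate x_i by F_i(u, v) in f_i, and replace dx_i by d F_i = (∂F_i/∂u) du + (∂F_i/∂v) dv.
  For the x component: f_1(F) = 3*u^2 + 12*v; d F_1 = (0) du + (3) dv
  For the y component: f_2(F) = -u^2; d F_2 = (2*u) du + (0) dv
  For the z component: f_3(F) = -4*u^2 - 10*u*v - 2; d F_3 = (5*v) du + (5*u) dv
Combining and collecting du, dv coefficients:
  coeff of du: -2*u^3 - 20*u^2*v - 50*u*v^2 - 10*v
  coeff of dv: -20*u^3 - 50*u^2*v + 9*u^2 - 10*u + 36*v
F^* omega = (-2*u^3 - 20*u^2*v - 50*u*v^2 - 10*v) du + (-20*u^3 - 50*u^2*v + 9*u^2 - 10*u + 36*v) dv.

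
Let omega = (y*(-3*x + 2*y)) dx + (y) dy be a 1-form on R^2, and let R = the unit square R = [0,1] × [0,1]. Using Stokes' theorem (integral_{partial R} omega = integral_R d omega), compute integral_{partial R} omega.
integral_(partial R) omega = -1/2

Stokes: integral_partial_R omega = integral_R d omega with d omega = (∂Q/∂x - ∂P/∂y) dx ∧ dy.
  ∂Q/∂x = 0
  ∂P/∂y = -3*x + 4*y
  integrand = ∂Q/∂x - ∂P/∂y = 3*x - 4*y.
Integrating over R: integral_0^1 integral_0^1 (3*x - 4*y) dx dy = -1/2.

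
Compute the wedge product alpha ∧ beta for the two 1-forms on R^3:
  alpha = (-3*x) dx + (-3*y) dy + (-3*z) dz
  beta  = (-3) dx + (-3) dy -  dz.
alpha ∧ beta = (9*x - 9*y) dx ∧ dy + (3*x - 9*z) dx ∧ dz + (3*y - 9*z) dy ∧ dz

Distribute the wedge, using dx_i ∧ dx_j = -dx_j ∧ dx_i and dx_i ∧ dx_i = 0. For each pair (i, j) with i < j, the coefficient of dx_i ∧ dx_j in alpha ∧ beta is (alpha_i * beta_j - alpha_j * beta_i). Collecting: alpha ∧ beta = (9*x - 9*y) dx ∧ dy + (3*x - 9*z) dx ∧ dz + (3*y - 9*z) dy ∧ dz.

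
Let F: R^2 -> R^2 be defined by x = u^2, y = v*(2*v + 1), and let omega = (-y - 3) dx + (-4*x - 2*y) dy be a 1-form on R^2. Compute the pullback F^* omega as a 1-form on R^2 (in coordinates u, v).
F^* omega = (2*u*(-2*v^2 - v - 3)) du + (-16*u^2*v - 4*u^2 - 16*v^3 - 12*v^2 - 2*v) dv

Using F^*(f dg) = (f ∘ F) d(g ∘ F), substitute each coordinate x_i by F_i(u, v) in f_i, and replace dx_i by d F_i = (∂F_i/∂u) du + (∂F_i/∂v) dv.
  For the x component: f_1(F) = -2*v^2 - v - 3; d F_1 = (2*u) du + (0) dv
  For the y component: f_2(F) = -4*u^2 - 4*v^2 - 2*v; d F_2 = (0) du + (4*v + 1) dv
Combining and collecting du, dv coefficients:
  coeff of du: 2*u*(-2*v^2 - v - 3)
  coeff of dv: -16*u^2*v - 4*u^2 - 16*v^3 - 12*v^2 - 2*v
F^* omega = (2*u*(-2*v^2 - v - 3)) du + (-16*u^2*v - 4*u^2 - 16*v^3 - 12*v^2 - 2*v) dv.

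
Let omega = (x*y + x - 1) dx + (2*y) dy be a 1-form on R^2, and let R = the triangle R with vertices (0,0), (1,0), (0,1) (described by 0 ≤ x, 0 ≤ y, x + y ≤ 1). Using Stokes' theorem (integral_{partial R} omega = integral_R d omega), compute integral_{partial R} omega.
integral_(partial R) omega = -1/6

Stokes: integral_partial_R omega = integral_R d omega with d omega = (∂Q/∂x - ∂P/∂y) dx ∧ dy.
  ∂Q/∂x = 0
  ∂P/∂y = x
  integrand = ∂Q/∂x - ∂P/∂y = -x.
Integrating over R: integral_0^1 integral_0^{1-x} (-x) dy dx = -1/6.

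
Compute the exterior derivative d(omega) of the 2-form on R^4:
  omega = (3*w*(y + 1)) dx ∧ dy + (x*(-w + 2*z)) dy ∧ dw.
d(omega) = (-w + 3*y + 2*z + 3) dx ∧ dy ∧ dw + (-2*x) dy ∧ dz ∧ dw

For a 2-form omega = sum_{i<j} g_{ij} dx_i ∧ dx_j, the exterior derivative is
  d(omega) = sum_{i<j} d(g_{ij}) ∧ dx_i ∧ dx_j = sum_{i<j, k} (∂g_{ij}/∂x_k) dx_k ∧ dx_i ∧ dx_j.
Expand each term, using dx_k ∧ dx_i ∧ dx_j = sgn(permutation) dx_{(a)} ∧ dx_{(b)} ∧ dx_{(c)} with (a < b < c) sorted:
  d(3*w*(y + 1)) includes (∂/∂w)(3*w*(y + 1)) dw = (3*y + 3) dw, which multiplied by dx ∧ dy gives (3*y + 3) dx ∧ dy ∧ dw
  d(x*(-w + 2*z)) includes (∂/∂x)(x*(-w + 2*z)) dx = (-w + 2*z) dx, which multiplied by dy ∧ dw gives (-w + 2*z) dx ∧ dy ∧ dw
  d(x*(-w + 2*z)) includes (∂/∂z)(x*(-w + 2*z)) dz = (2*x) dz, which multiplied by dy ∧ dw gives (-2*x) dy ∧ dz ∧ dw
Collecting like 3-forms: d(omega) = (-w + 3*y + 2*z + 3) dx ∧ dy ∧ dw + (-2*x) dy ∧ dz ∧ dw.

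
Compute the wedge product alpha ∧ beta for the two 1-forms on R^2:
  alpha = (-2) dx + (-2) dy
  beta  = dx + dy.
alpha ∧ beta = 0

Distribute the wedge, using dx_i ∧ dx_j = -dx_j ∧ dx_i and dx_i ∧ dx_i = 0. For each pair (i, j) with i < j, the coefficient of dx_i ∧ dx_j in alpha ∧ beta is (alpha_i * beta_j - alpha_j * beta_i). Collecting: alpha ∧ beta = 0.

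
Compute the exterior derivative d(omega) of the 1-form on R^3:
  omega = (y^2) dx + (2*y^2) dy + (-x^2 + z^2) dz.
d(omega) = (-2*y) dx ∧ dy + (-2*x) dx ∧ dz

For a 1-form omega = sum_i f_i dx_i, the exterior derivative is
  d(omega) = sum_{i < j} (∂f_j/∂x_i - ∂f_i/∂x_j) dx_i ∧ dx_j.
  coefficient of dx ∧ dy: ∂f_2/∂x - ∂f_1/∂y = ∂(2*y^2)/∂x - ∂(y^2)/∂y = -2*y
  coefficient of dx ∧ dz: ∂f_3/∂x - ∂f_1/∂z = ∂(-x^2 + z^2)/∂x - ∂(y^2)/∂z = -2*x
Assembling: d(omega) = (-2*y) dx ∧ dy + (-2*x) dx ∧ dz.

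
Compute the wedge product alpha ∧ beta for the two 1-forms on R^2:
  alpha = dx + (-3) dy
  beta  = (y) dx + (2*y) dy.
alpha ∧ beta = (5*y) dx ∧ dy

Distribute the wedge, using dx_i ∧ dx_j = -dx_j ∧ dx_i and dx_i ∧ dx_i = 0. For each pair (i, j) with i < j, the coefficient of dx_i ∧ dx_j in alpha ∧ beta is (alpha_i * beta_j - alpha_j * beta_i). Collecting: alpha ∧ beta = (5*y) dx ∧ dy.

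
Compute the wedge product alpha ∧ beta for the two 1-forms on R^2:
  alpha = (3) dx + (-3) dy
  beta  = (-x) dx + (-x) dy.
alpha ∧ beta = (-6*x) dx ∧ dy

Distribute the wedge, using dx_i ∧ dx_j = -dx_j ∧ dx_i and dx_i ∧ dx_i = 0. For each pair (i, j) with i < j, the coefficient of dx_i ∧ dx_j in alpha ∧ beta is (alpha_i * beta_j - alpha_j * beta_i). Collecting: alpha ∧ beta = (-6*x) dx ∧ dy.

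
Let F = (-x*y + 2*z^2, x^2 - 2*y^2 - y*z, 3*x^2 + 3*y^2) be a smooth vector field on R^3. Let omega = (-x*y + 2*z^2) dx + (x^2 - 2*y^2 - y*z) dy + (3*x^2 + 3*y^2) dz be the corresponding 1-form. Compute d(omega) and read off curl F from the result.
d(omega) = (7*y) dy ∧ dz + (-6*x + 4*z) dz ∧ dx + (3*x) dx ∧ dy; curl F = (7*y, -6*x + 4*z, 3*x)

d omega = sum_{i<j} (∂f_j/∂x_i - ∂f_i/∂x_j) dx_i ∧ dx_j. Under the identification (dy ∧ dz, dz ∧ dx, dx ∧ dy) ↔ (e_x, e_y, e_z), the coefficients are exactly the components of curl F. Compute:
  ∂R/∂y - ∂Q/∂z = (6*y) - (-y) = 7*y
  ∂P/∂z - ∂R/∂x = (4*z) - (6*x) = -6*x + 4*z
  ∂Q/∂x - ∂P/∂y = (2*x) - (-x) = 3*x.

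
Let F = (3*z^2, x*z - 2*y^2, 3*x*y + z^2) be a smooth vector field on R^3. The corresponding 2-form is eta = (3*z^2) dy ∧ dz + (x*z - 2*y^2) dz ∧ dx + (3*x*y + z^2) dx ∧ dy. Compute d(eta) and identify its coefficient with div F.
d(eta) = (-4*y + 2*z) dx ∧ dy ∧ dz; div F = -4*y + 2*z

For a 2-form in R^3 of the form above, applying d gives a 3-form with coefficient ∂P/∂x + ∂Q/∂y + ∂R/∂z:
  ∂P/∂x = 0
  ∂Q/∂y = -4*y
  ∂R/∂z = 2*z
Sum = -4*y + 2*z, which is exactly div F.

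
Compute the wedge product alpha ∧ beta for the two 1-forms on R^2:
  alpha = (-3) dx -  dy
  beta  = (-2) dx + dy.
alpha ∧ beta = (-5) dx ∧ dy

Distribute the wedge, using dx_i ∧ dx_j = -dx_j ∧ dx_i and dx_i ∧ dx_i = 0. For each pair (i, j) with i < j, the coefficient of dx_i ∧ dx_j in alpha ∧ beta is (alpha_i * beta_j - alpha_j * beta_i). Collecting: alpha ∧ beta = (-5) dx ∧ dy.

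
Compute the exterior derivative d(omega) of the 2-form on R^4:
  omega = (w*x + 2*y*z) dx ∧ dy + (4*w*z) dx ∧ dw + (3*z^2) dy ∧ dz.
d(omega) = (2*y) dx ∧ dy ∧ dz + (x) dx ∧ dy ∧ dw + (-4*w) dx ∧ dz ∧ dw

For a 2-form omega = sum_{i<j} g_{ij} dx_i ∧ dx_j, the exterior derivative is
  d(omega) = sum_{i<j} d(g_{ij}) ∧ dx_i ∧ dx_j = sum_{i<j, k} (∂g_{ij}/∂x_k) dx_k ∧ dx_i ∧ dx_j.
Expand each term, using dx_k ∧ dx_i ∧ dx_j = sgn(permutation) dx_{(a)} ∧ dx_{(b)} ∧ dx_{(c)} with (a < b < c) sorted:
  d(w*x + 2*y*z) includes (∂/∂z)(w*x + 2*y*z) dz = (2*y) dz, which multiplied by dx ∧ dy gives (2*y) dx ∧ dy ∧ dz
  d(w*x + 2*y*z) includes (∂/∂w)(w*x + 2*y*z) dw = (x) dw, which multiplied by dx ∧ dy gives (x) dx ∧ dy ∧ dw
  d(4*w*z) includes (∂/∂z)(4*w*z) dz = (4*w) dz, which multiplied by dx ∧ dw gives (-4*w) dx ∧ dz ∧ dw
Collecting like 3-forms: d(omega) = (2*y) dx ∧ dy ∧ dz + (x) dx ∧ dy ∧ dw + (-4*w) dx ∧ dz ∧ dw.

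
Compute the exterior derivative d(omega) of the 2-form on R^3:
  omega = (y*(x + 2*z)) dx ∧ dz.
d(omega) = (-x - 2*z) dx ∧ dy ∧ dz

For a 2-form omega = sum_{i<j} g_{ij} dx_i ∧ dx_j, the exterior derivative is
  d(omega) = sum_{i<j} d(g_{ij}) ∧ dx_i ∧ dx_j = sum_{i<j, k} (∂g_{ij}/∂x_k) dx_k ∧ dx_i ∧ dx_j.
Expand each term, using dx_k ∧ dx_i ∧ dx_j = sgn(permutation) dx_{(a)} ∧ dx_{(b)} ∧ dx_{(c)} with (a < b < c) sorted:
  d(y*(x + 2*z)) includes (∂/∂y)(y*(x + 2*z)) dy = (x + 2*z) dy, which multiplied by dx ∧ dz gives (-x - 2*z) dx ∧ dy ∧ dz
Collecting like 3-forms: d(omega) = (-x - 2*z) dx ∧ dy ∧ dz.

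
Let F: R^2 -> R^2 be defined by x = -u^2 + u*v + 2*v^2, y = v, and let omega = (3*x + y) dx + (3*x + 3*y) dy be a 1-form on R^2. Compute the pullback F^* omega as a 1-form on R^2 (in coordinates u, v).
F^* omega = (6*u^3 - 9*u^2*v - 9*u*v^2 - 2*u*v + 6*v^3 + v^2) du + (-3*u^3 - 9*u^2*v - 3*u^2 + 18*u*v^2 + 4*u*v + 24*v^3 + 10*v^2 + 3*v) dv

Using F^*(f dg) = (f ∘ F) d(g ∘ F), substitute each coordinate x_i by F_i(u, v) in f_i, and replace dx_i by d F_i = (∂F_i/∂u) du + (∂F_i/∂v) dv.
  For the x component: f_1(F) = -3*u^2 + 3*u*v + 6*v^2 + v; d F_1 = (-2*u + v) du + (u + 4*v) dv
  For the y component: f_2(F) = -3*u^2 + 3*u*v + 6*v^2 + 3*v; d F_2 = (0) du + (1) dv
Combining and collecting du, dv coefficients:
  coeff of du: 6*u^3 - 9*u^2*v - 9*u*v^2 - 2*u*v + 6*v^3 + v^2
  coeff of dv: -3*u^3 - 9*u^2*v - 3*u^2 + 18*u*v^2 + 4*u*v + 24*v^3 + 10*v^2 + 3*v
F^* omega = (6*u^3 - 9*u^2*v - 9*u*v^2 - 2*u*v + 6*v^3 + v^2) du + (-3*u^3 - 9*u^2*v - 3*u^2 + 18*u*v^2 + 4*u*v + 24*v^3 + 10*v^2 + 3*v) dv.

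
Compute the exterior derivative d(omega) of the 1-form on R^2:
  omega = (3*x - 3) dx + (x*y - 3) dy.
d(omega) = (y) dx ∧ dy

For a 1-form omega = sum_i f_i dx_i, the exterior derivative is
  d(omega) = sum_{i < j} (∂f_j/∂x_i - ∂f_i/∂x_j) dx_i ∧ dx_j.
  coefficient of dx ∧ dy: ∂f_2/∂x - ∂f_1/∂y = ∂(x*y - 3)/∂x - ∂(3*x - 3)/∂y = y
Assembling: d(omega) = (y) dx ∧ dy.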